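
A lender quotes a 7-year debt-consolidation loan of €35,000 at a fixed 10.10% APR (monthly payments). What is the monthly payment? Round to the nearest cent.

Monthly rate = 10.1%/12 = 0.0084167; payment = 35,000 × 0.0084167 / (1 − (1+0.0084167)^−84) = €582.85.

€582.85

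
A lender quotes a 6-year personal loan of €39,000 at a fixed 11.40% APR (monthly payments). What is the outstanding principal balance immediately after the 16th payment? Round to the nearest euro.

€32,470

With monthly rate i = 11.4%/12 = 0.0095000, the balance after k of n payments is P · [(1+i)^n − (1+i)^k] / [(1+i)^n − 1].
(1+0.0095000)^72 = 1.97540103 and (1+0.0095000)^16 = 1.16332530, so the balance is 39,000 × (1.97540103 − 1.16332530) / (1.97540103 − 1) = €32,469.67.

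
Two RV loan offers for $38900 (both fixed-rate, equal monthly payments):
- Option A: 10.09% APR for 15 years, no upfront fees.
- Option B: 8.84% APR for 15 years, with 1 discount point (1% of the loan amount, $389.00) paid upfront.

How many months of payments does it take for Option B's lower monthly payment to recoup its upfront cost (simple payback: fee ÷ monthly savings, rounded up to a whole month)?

14 months

Option A: at 10.09% the monthly rate is 0.0084083, so the payment is 38,900 × 0.0084083 / (1 − 1.0084083^−180) = $420.17.
Option B: at 8.84% the monthly rate is 0.0073667, so the payment is 38,900 × 0.0073667 / (1 − 1.0073667^−180) = $390.86.
Monthly savings = $420.17 − $390.86 = $29.31.
Break-even = $389.00 / $29.31 = 13.27 → 14 months.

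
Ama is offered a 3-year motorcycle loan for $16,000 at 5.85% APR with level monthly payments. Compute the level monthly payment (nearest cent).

$485.66

Monthly rate = 5.85%/12 = 0.0048750; payment = 16,000 × 0.0048750 / (1 − (1+0.0048750)^−36) = $485.66.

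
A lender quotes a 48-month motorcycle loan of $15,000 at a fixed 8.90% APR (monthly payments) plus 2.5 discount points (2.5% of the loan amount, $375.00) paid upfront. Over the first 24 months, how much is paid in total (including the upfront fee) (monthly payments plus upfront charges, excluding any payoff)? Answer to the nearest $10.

At 8.90% the monthly rate is 0.0074167, so the payment is 15,000 × 0.0074167 / (1 − 1.0074167^−48) = $372.56.
Total outlay = 24 × $372.56 + $375.00 = $9,316.44.

$9,320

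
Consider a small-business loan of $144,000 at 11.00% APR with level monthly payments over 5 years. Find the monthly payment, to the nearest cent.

At 11.00% the monthly rate is 0.0091667, so the payment is 144,000 × 0.0091667 / (1 − 1.0091667^−60) = $3,130.91.

$3,130.91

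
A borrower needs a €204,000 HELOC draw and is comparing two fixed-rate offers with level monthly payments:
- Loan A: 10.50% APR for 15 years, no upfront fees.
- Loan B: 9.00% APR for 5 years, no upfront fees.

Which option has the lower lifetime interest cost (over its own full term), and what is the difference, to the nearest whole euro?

Loan B by €151,820

Loan A: monthly rate = 10.5%/12 = 0.0087500; payment = 204,000 × 0.0087500 / (1 − (1+0.0087500)^−180) = €2,255.01.
Total interest on Loan A = 180 × €2,255.01 − €204,000 = €201,901.80.
Loan B: at 9.00% the monthly rate is 0.0075000, so the payment is 204,000 × 0.0075000 / (1 − 1.0075000^−60) = €4,234.70.
Total interest on Loan B = 60 × €4,234.70 − €204,000 = €50,082.00.
Loan B is lower by €151,819.80.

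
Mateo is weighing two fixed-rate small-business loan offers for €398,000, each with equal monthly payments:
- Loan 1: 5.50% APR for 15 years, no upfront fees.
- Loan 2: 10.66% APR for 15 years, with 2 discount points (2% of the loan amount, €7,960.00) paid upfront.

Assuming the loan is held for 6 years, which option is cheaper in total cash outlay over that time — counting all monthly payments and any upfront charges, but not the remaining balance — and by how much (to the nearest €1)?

Loan 1: at 5.50% the monthly rate is 0.0045833, so the payment is 398,000 × 0.0045833 / (1 − 1.0045833^−180) = €3,251.99.
Loan 2: at 10.66% the monthly rate is 0.0088833, so the payment is 398,000 × 0.0088833 / (1 − 1.0088833^−180) = €4,439.05.
Over 72 months: Loan 1 costs 72 × €3,251.99 = €234,143.28; Loan 2 costs 72 × €4,439.05 + €7,960.00 = €327,571.60.
Loan 1 is cheaper by €327,571.60 − €234,143.28 = €93,428.32.

Loan 1 by €93,428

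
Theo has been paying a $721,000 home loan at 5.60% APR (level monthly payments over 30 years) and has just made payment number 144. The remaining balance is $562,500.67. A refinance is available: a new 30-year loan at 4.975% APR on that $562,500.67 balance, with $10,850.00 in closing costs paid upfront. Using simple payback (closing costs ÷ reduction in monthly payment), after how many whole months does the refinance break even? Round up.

Current payment = 721,000 × 5.6%/12 / (1 − (1+0.0046667)^−360) = $4,139.11.
Refinanced payment = 562,500.67 × 0.0041458 / (1 − (1+0.0041458)^−360) = $3,011.04.
Monthly savings = $4,139.11 − $3,011.04 = $1,128.07.
Break-even = $10,850.00 / $1,128.07 = 9.62 → 10 months.

10 months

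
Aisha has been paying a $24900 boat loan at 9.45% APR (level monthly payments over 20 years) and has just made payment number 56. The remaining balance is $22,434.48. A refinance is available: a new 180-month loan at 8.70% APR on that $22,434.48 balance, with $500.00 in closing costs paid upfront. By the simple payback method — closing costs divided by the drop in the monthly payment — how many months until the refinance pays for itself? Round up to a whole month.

Current payment = 24,900 × 9.45%/12 / (1 − (1+0.0078750)^−240) = $231.29.
Refinanced payment = 22,434.48 × 0.0072500 / (1 − (1+0.0072500)^−180) = $223.56.
Monthly savings = $231.29 − $223.56 = $7.73.
Break-even = $500.00 / $7.73 = 64.68 → 65 months.

65 months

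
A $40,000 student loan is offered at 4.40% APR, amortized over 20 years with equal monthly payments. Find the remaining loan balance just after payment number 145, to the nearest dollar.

With monthly rate i = 4.4%/12 = 0.0036667, the balance after k of n payments is P · [(1+i)^n − (1+i)^k] / [(1+i)^n − 1].
(1+0.0036667)^240 = 2.40702272 and (1+0.0036667)^145 = 1.70011232, so the balance is 40,000 × (2.40702272 − 1.70011232) / (2.40702272 − 1) = $20,096.63.

$20,097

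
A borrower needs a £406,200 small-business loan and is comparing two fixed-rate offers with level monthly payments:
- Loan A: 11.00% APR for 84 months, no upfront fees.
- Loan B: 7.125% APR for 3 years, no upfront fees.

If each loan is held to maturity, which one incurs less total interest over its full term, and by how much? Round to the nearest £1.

Loan B by £131,873

Loan A: monthly rate = 11%/12 = 0.0091667; payment = 406,200 × 0.0091667 / (1 − (1+0.0091667)^−84) = £6,955.13.
Total interest on Loan A = 84 × £6,955.13 − £406,200 = £178,030.92.
Loan B: monthly rate = 7.125%/12 = 0.0059375; payment = 406,200 × 0.0059375 / (1 − (1+0.0059375)^−36) = £12,565.50.
Total interest on Loan B = 36 × £12,565.50 − £406,200 = £46,158.00.
Loan B is lower by £131,872.92.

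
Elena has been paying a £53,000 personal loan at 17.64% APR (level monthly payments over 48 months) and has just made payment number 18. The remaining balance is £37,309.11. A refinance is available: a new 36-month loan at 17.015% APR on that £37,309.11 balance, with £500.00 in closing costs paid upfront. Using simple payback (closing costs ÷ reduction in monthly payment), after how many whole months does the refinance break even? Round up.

Current payment = 53,000 × 17.64%/12 / (1 − (1+0.0147000)^−48) = £1,546.92.
Refinanced payment = 37,309.11 × 0.0141792 / (1 − (1+0.0141792)^−36) = £1,330.45.
Monthly savings = £1,546.92 − £1,330.45 = £216.47.
Break-even = £500.00 / £216.47 = 2.31 → 3 months.

3 months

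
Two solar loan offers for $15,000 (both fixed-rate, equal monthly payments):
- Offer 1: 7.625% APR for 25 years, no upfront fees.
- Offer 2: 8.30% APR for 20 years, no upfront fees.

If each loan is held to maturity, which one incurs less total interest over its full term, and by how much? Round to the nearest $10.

Offer 1: at 7.625% the monthly rate is 0.0063542, so the payment is 15,000 × 0.0063542 / (1 − 1.0063542^−300) = $112.07.
Total interest on Offer 1 = 300 × $112.07 − $15,000 = $18,621.00.
Offer 2: at 8.30% the monthly rate is 0.0069167, so the payment is 15,000 × 0.0069167 / (1 − 1.0069167^−240) = $128.28.
Total interest on Offer 2 = 240 × $128.28 − $15,000 = $15,787.20.
Offer 2 is lower by $2,833.80.

Offer 2 by $2,830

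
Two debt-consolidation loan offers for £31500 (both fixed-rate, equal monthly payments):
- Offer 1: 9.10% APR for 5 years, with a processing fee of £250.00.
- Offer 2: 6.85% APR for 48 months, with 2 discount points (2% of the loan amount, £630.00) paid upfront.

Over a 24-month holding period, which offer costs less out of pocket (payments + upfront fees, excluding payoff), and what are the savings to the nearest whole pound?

Offer 1: monthly rate = 9.1%/12 = 0.0075833; payment = 31,500 × 0.0075833 / (1 − (1+0.0075833)^−60) = £655.42.
Offer 2: at 6.85% the monthly rate is 0.0057083, so the payment is 31,500 × 0.0057083 / (1 − 1.0057083^−48) = £752.12.
Over 24 months: Offer 1 costs 24 × £655.42 + £250.00 = £15,980.08; Offer 2 costs 24 × £752.12 + £630.00 = £18,680.88.
Offer 1 is cheaper by £18,680.88 − £15,980.08 = £2,700.80.

Offer 1 by £2,701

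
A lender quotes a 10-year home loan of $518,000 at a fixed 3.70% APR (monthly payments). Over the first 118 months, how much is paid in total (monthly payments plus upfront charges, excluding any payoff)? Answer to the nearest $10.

$610,170

Monthly rate = 3.7%/12 = 0.0030833; payment = 518,000 × 0.0030833 / (1 − (1+0.0030833)^−120) = $5,170.96.
Total outlay = 118 × $5,170.96 = $610,173.28.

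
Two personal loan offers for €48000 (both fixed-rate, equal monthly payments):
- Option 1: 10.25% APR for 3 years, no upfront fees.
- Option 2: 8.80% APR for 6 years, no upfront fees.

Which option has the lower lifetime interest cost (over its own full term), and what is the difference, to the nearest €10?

Option 1: monthly rate = 10.25%/12 = 0.0085417; payment = 48,000 × 0.0085417 / (1 − (1+0.0085417)^−36) = €1,554.47.
Total interest on Option 1 = 36 × €1,554.47 − €48,000 = €7,960.92.
Option 2: at 8.80% the monthly rate is 0.0073333, so the payment is 48,000 × 0.0073333 / (1 − 1.0073333^−72) = €860.47.
Total interest on Option 2 = 72 × €860.47 − €48,000 = €13,953.84.
Option 1 is lower by €5,992.92.

Option 1 by €5,990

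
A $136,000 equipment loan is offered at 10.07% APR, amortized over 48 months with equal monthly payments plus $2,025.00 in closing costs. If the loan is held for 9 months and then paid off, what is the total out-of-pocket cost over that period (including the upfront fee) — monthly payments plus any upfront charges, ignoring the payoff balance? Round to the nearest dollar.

$33,110

At 10.07% the monthly rate is 0.0083917, so the payment is 136,000 × 0.0083917 / (1 − 1.0083917^−48) = $3,453.89.
Total outlay = 9 × $3,453.89 + $2,025.00 = $33,110.01.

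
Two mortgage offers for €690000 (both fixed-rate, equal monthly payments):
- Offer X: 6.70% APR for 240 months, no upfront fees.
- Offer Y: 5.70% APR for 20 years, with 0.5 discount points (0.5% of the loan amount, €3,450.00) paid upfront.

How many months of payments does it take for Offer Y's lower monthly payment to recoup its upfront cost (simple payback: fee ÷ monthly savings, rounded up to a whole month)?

9 months

Offer X: at 6.70% the monthly rate is 0.0055833, so the payment is 690,000 × 0.0055833 / (1 − 1.0055833^−240) = €5,226.02.
Offer Y: at 5.70% the monthly rate is 0.0047500, so the payment is 690,000 × 0.0047500 / (1 − 1.0047500^−240) = €4,824.70.
Monthly savings = €5,226.02 − €4,824.70 = €401.32.
Break-even = €3,450.00 / €401.32 = 8.60 → 9 months.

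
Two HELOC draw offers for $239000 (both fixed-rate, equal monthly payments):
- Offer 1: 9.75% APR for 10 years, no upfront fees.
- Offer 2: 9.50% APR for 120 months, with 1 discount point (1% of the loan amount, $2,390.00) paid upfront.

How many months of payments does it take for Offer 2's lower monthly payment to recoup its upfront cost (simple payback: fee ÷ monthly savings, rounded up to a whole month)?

73 months

Offer 1: monthly rate = 9.75%/12 = 0.0081250; payment = 239,000 × 0.0081250 / (1 − (1+0.0081250)^−120) = $3,125.41.
Offer 2: monthly rate = 9.5%/12 = 0.0079167; payment = 239,000 × 0.0079167 / (1 − (1+0.0079167)^−120) = $3,092.60.
Monthly savings = $3,125.41 − $3,092.60 = $32.81.
Break-even = $2,390.00 / $32.81 = 72.84 → 73 months.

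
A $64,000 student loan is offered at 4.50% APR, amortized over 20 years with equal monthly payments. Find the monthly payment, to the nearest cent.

At 4.50% the monthly rate is 0.0037500, so the payment is 64,000 × 0.0037500 / (1 − 1.0037500^−240) = $404.90.

$404.90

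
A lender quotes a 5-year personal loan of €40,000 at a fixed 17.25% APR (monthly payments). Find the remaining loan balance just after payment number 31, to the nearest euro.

With monthly rate i = 17.25%/12 = 0.0143750, the balance after k of n payments is P · [(1+i)^n − (1+i)^k] / [(1+i)^n − 1].
(1+0.0143750)^60 = 2.35457338 and (1+0.0143750)^31 = 1.55651981, so the balance is 40,000 × (2.35457338 − 1.55651981) / (2.35457338 − 1) = €23,566.20.

€23,566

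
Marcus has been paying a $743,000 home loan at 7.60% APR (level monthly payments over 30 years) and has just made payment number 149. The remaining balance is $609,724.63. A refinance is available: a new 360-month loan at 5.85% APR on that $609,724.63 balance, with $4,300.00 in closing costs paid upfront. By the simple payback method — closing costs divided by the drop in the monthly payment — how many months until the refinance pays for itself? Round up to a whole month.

Current payment = 743,000 × 7.6%/12 / (1 − (1+0.0063333)^−360) = $5,246.14.
Refinanced payment = 609,724.63 × 0.0048750 / (1 − (1+0.0048750)^−360) = $3,597.02.
Monthly savings = $5,246.14 − $3,597.02 = $1,649.12.
Break-even = $4,300.00 / $1,649.12 = 2.61 → 3 months.

3 months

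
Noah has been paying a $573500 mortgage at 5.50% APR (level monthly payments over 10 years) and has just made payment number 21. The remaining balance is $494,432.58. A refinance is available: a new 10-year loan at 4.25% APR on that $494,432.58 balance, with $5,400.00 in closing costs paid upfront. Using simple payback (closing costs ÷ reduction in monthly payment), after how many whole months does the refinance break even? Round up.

Current payment = 573,500 × 5.5%/12 / (1 − (1+0.0045833)^−120) = $6,223.98.
Refinanced payment = 494,432.58 × 0.0035417 / (1 − (1+0.0035417)^−120) = $5,064.85.
Monthly savings = $6,223.98 − $5,064.85 = $1,159.13.
Break-even = $5,400.00 / $1,159.13 = 4.66 → 5 months.

5 months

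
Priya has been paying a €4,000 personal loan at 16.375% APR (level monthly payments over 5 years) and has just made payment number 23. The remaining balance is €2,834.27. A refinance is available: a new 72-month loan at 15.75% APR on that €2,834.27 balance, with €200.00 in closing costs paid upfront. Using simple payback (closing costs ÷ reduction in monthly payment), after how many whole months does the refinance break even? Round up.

6 months

Current payment = 4,000 × 16.375%/12 / (1 − (1+0.0136458)^−60) = €98.07.
Refinanced payment = 2,834.27 × 0.0131250 / (1 − (1+0.0131250)^−72) = €61.09.
Monthly savings = €98.07 − €61.09 = €36.98.
Break-even = €200.00 / €36.98 = 5.41 → 6 months.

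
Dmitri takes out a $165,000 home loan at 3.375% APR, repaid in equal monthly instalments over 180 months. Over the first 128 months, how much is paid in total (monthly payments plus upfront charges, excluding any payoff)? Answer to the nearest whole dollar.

$149,690

At 3.375% the monthly rate is 0.0028125, so the payment is 165,000 × 0.0028125 / (1 − 1.0028125^−180) = $1,169.45.
Total outlay = 128 × $1,169.45 = $149,689.60.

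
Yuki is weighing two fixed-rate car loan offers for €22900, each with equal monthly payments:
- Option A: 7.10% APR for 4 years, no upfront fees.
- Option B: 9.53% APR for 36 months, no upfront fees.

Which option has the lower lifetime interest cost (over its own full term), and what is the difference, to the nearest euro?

Option A by €47

Option A: monthly rate = 7.1%/12 = 0.0059167; payment = 22,900 × 0.0059167 / (1 − (1+0.0059167)^−48) = €549.43.
Total interest on Option A = 48 × €549.43 − €22,900 = €3,472.64.
Option B: at 9.53% the monthly rate is 0.0079417, so the payment is 22,900 × 0.0079417 / (1 − 1.0079417^−36) = €733.88.
Total interest on Option B = 36 × €733.88 − €22,900 = €3,519.68.
Option A is lower by €47.04.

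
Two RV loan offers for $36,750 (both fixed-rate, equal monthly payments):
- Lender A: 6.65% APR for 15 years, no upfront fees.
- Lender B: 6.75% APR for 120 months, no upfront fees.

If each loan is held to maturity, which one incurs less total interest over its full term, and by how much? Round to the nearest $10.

Lender B by $7,530

Lender A: monthly rate = 6.65%/12 = 0.0055417; payment = 36,750 × 0.0055417 / (1 − (1+0.0055417)^−180) = $323.17.
Total interest on Lender A = 180 × $323.17 − $36,750 = $21,420.60.
Lender B: at 6.75% the monthly rate is 0.0056250, so the payment is 36,750 × 0.0056250 / (1 − 1.0056250^−120) = $421.98.
Total interest on Lender B = 120 × $421.98 − $36,750 = $13,887.60.
Lender B is lower by $7,533.00.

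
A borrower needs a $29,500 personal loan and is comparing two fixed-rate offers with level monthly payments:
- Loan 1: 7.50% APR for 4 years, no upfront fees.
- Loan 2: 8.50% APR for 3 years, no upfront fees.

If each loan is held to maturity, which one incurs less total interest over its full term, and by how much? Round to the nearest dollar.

Loan 1: monthly rate = 7.5%/12 = 0.0062500; payment = 29,500 × 0.0062500 / (1 − (1+0.0062500)^−48) = $713.28.
Total interest on Loan 1 = 48 × $713.28 − $29,500 = $4,737.44.
Loan 2: monthly rate = 8.5%/12 = 0.0070833; payment = 29,500 × 0.0070833 / (1 − (1+0.0070833)^−36) = $931.24.
Total interest on Loan 2 = 36 × $931.24 − $29,500 = $4,024.64.
Loan 2 is lower by $712.80.

Loan 2 by $713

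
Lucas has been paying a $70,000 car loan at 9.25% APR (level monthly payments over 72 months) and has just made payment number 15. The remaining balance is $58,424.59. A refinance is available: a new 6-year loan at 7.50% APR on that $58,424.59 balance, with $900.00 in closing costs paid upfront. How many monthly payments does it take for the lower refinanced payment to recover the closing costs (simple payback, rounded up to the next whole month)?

4 months

Current payment = 70,000 × 9.25%/12 / (1 − (1+0.0077083)^−72) = $1,270.49.
Refinanced payment = 58,424.59 × 0.0062500 / (1 − (1+0.0062500)^−72) = $1,010.17.
Monthly savings = $1,270.49 − $1,010.17 = $260.32.
Break-even = $900.00 / $260.32 = 3.46 → 4 months.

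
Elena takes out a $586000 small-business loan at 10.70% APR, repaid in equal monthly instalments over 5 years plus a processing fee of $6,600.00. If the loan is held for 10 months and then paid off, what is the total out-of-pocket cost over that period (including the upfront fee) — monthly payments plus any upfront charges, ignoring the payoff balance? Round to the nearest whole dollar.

Monthly rate = 10.7%/12 = 0.0089167; payment = 586,000 × 0.0089167 / (1 − (1+0.0089167)^−60) = $12,653.56.
Total outlay = 10 × $12,653.56 + $6,600.00 = $133,135.60.

$133,136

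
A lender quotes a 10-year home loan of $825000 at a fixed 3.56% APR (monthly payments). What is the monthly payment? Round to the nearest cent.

$8,181.29

Monthly rate = 3.56%/12 = 0.0029667; payment = 825,000 × 0.0029667 / (1 − (1+0.0029667)^−120) = $8,181.29.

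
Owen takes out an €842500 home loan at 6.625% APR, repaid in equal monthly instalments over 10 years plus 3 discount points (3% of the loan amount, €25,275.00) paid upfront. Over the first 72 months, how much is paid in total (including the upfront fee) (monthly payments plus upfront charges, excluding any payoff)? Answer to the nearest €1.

Monthly rate = 6.625%/12 = 0.0055208; payment = 842,500 × 0.0055208 / (1 − (1+0.0055208)^−120) = €9,620.09.
Total outlay = 72 × €9,620.09 + €25,275.00 = €717,921.48.

€717,921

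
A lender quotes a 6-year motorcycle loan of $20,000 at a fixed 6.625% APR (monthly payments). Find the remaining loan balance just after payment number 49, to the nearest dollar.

$7,269

With monthly rate i = 6.625%/12 = 0.0055208, the balance after k of n payments is P · [(1+i)^n − (1+i)^k] / [(1+i)^n − 1].
(1+0.0055208)^72 = 1.48647383 and (1+0.0055208)^49 = 1.30967213, so the balance is 20,000 × (1.48647383 − 1.30967213) / (1.48647383 − 1) = $7,268.70.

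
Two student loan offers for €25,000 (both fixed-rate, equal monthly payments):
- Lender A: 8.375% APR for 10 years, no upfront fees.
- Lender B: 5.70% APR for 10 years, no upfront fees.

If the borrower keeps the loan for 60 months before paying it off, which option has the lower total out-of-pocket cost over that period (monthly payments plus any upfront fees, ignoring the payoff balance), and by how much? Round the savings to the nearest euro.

Lender B by €2,070

Lender A: at 8.375% the monthly rate is 0.0069792, so the payment is 25,000 × 0.0069792 / (1 − 1.0069792^−120) = €308.30.
Lender B: monthly rate = 5.7%/12 = 0.0047500; payment = 25,000 × 0.0047500 / (1 − (1+0.0047500)^−120) = €273.80.
Over 60 months: Lender A costs 60 × €308.30 = €18,498.00; Lender B costs 60 × €273.80 = €16,428.00.
Lender B is cheaper by €18,498.00 − €16,428.00 = €2,070.00.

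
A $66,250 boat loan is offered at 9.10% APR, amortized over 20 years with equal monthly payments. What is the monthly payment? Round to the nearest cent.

Monthly rate = 9.1%/12 = 0.0075833; payment = 66,250 × 0.0075833 / (1 − (1+0.0075833)^−240) = $600.34.

$600.34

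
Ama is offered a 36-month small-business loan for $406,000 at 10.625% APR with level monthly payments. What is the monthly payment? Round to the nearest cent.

$13,219.94

Monthly rate = 10.625%/12 = 0.0088542; payment = 406,000 × 0.0088542 / (1 − (1+0.0088542)^−36) = $13,219.94.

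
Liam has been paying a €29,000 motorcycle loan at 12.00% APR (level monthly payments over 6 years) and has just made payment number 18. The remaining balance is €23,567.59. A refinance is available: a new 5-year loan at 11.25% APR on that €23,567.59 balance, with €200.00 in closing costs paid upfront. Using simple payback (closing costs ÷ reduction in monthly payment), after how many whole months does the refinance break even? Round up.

Current payment = 29,000 × 12%/12 / (1 − (1+0.0100000)^−72) = €566.96.
Refinanced payment = 23,567.59 × 0.0093750 / (1 − (1+0.0093750)^−60) = €515.36.
Monthly savings = €566.96 − €515.36 = €51.60.
Break-even = €200.00 / €51.60 = 3.88 → 4 months.

4 months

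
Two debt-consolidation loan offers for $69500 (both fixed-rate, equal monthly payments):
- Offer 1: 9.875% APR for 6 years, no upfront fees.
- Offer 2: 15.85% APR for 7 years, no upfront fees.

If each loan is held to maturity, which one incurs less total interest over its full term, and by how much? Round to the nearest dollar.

Offer 1 by $23,068

Offer 1: at 9.875% the monthly rate is 0.0082292, so the payment is 69,500 × 0.0082292 / (1 − 1.0082292^−72) = $1,283.17.
Total interest on Offer 1 = 72 × $1,283.17 − $69,500 = $22,888.24.
Offer 2: at 15.85% the monthly rate is 0.0132083, so the payment is 69,500 × 0.0132083 / (1 − 1.0132083^−84) = $1,374.48.
Total interest on Offer 2 = 84 × $1,374.48 − $69,500 = $45,956.32.
Offer 1 is lower by $23,068.08.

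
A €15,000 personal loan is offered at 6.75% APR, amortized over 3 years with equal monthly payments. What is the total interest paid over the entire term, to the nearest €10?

At 6.75% the monthly rate is 0.0056250, so the payment is 15,000 × 0.0056250 / (1 − 1.0056250^−36) = €461.44.
Total paid = 36 × €461.44 = €16,611.84; interest = €16,611.84 − €15,000 = €1,611.84.

€1,610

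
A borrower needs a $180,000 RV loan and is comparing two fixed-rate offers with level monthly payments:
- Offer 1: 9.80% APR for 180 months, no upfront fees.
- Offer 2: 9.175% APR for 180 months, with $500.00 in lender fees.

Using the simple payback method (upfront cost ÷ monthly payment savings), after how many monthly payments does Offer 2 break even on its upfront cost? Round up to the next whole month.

Offer 1: monthly rate = 9.8%/12 = 0.0081667; payment = 180,000 × 0.0081667 / (1 − (1+0.0081667)^−180) = $1,912.33.
Offer 2: monthly rate = 9.175%/12 = 0.0076458; payment = 180,000 × 0.0076458 / (1 − (1+0.0076458)^−180) = $1,844.47.
Monthly savings = $1,912.33 − $1,844.47 = $67.86.
Break-even = $500.00 / $67.86 = 7.37 → 8 months.

8 months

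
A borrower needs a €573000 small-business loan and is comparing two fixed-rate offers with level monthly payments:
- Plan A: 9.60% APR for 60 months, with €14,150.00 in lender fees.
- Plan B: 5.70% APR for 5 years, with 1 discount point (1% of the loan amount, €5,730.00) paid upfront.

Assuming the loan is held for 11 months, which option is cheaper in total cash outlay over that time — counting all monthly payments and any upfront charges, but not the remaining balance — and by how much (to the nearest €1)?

Plan B by €20,126

Plan A: monthly rate = 9.6%/12 = 0.0080000; payment = 573,000 × 0.0080000 / (1 − (1+0.0080000)^−60) = €12,062.09.
Plan B: at 5.70% the monthly rate is 0.0047500, so the payment is 573,000 × 0.0047500 / (1 − 1.0047500^−60) = €10,997.94.
Over 11 months: Plan A costs 11 × €12,062.09 + €14,150.00 = €146,832.99; Plan B costs 11 × €10,997.94 + €5,730.00 = €126,707.34.
Plan B is cheaper by €146,832.99 − €126,707.34 = €20,125.65.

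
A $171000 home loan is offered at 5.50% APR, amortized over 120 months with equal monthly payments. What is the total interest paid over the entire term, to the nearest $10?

Monthly rate = 5.5%/12 = 0.0045833; payment = 171,000 × 0.0045833 / (1 − (1+0.0045833)^−120) = $1,855.80.
Total paid = 120 × $1,855.80 = $222,696.00; interest = $222,696.00 − $171,000 = $51,696.00.

$51,700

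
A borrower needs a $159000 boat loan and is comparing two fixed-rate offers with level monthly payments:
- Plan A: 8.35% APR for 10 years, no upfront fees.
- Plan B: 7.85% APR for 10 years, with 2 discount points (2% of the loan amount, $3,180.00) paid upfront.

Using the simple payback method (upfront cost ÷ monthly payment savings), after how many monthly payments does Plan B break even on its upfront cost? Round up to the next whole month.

Plan A: at 8.35% the monthly rate is 0.0069583, so the payment is 159,000 × 0.0069583 / (1 − 1.0069583^−120) = $1,958.64.
Plan B: monthly rate = 7.85%/12 = 0.0065417; payment = 159,000 × 0.0065417 / (1 − (1+0.0065417)^−120) = $1,916.53.
Monthly savings = $1,958.64 − $1,916.53 = $42.11.
Break-even = $3,180.00 / $42.11 = 75.52 → 76 months.

76 months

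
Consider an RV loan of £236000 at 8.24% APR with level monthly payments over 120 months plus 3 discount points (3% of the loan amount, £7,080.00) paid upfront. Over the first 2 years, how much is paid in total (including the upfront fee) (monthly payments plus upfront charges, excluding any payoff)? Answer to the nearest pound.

£76,520

At 8.24% the monthly rate is 0.0068667, so the payment is 236,000 × 0.0068667 / (1 − 1.0068667^−120) = £2,893.35.
Total outlay = 24 × £2,893.35 + £7,080.00 = £76,520.40.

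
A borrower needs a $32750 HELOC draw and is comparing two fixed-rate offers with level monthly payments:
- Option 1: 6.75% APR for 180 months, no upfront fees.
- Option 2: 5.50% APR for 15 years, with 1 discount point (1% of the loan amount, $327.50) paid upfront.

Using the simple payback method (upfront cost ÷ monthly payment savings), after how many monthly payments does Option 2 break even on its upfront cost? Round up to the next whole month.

Option 1: at 6.75% the monthly rate is 0.0056250, so the payment is 32,750 × 0.0056250 / (1 − 1.0056250^−180) = $289.81.
Option 2: monthly rate = 5.5%/12 = 0.0045833; payment = 32,750 × 0.0045833 / (1 − (1+0.0045833)^−180) = $267.59.
Monthly savings = $289.81 − $267.59 = $22.22.
Break-even = $327.50 / $22.22 = 14.74 → 15 months.

15 months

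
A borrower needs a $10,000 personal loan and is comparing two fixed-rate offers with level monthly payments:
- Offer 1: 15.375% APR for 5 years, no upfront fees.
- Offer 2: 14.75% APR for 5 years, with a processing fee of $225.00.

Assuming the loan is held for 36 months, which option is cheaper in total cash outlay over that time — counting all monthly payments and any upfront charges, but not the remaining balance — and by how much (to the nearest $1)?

Offer 1: at 15.375% the monthly rate is 0.0128125, so the payment is 10,000 × 0.0128125 / (1 − 1.0128125^−60) = $239.87.
Offer 2: monthly rate = 14.75%/12 = 0.0122917; payment = 10,000 × 0.0122917 / (1 − (1+0.0122917)^−60) = $236.59.
Over 36 months: Offer 1 costs 36 × $239.87 = $8,635.32; Offer 2 costs 36 × $236.59 + $225.00 = $8,742.24.
Offer 1 is cheaper by $8,742.24 − $8,635.32 = $106.92.

Offer 1 by $107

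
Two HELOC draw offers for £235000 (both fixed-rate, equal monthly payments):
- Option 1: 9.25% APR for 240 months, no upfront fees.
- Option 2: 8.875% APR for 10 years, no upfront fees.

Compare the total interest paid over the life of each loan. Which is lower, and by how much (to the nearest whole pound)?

Option 2 by £161,228

Option 1: at 9.25% the monthly rate is 0.0077083, so the payment is 235,000 × 0.0077083 / (1 − 1.0077083^−240) = £2,152.29.
Total interest on Option 1 = 240 × £2,152.29 − £235,000 = £281,549.60.
Option 2: monthly rate = 8.875%/12 = 0.0073958; payment = 235,000 × 0.0073958 / (1 − (1+0.0073958)^−120) = £2,961.01.
Total interest on Option 2 = 120 × £2,961.01 − £235,000 = £120,321.20.
Option 2 is lower by £161,228.40.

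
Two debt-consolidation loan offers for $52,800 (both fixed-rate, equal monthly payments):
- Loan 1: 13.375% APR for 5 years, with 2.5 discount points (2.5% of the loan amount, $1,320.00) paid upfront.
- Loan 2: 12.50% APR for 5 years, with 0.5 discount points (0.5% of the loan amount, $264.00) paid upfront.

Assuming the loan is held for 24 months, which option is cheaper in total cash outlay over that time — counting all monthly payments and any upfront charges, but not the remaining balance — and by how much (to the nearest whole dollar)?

Loan 1: monthly rate = 13.375%/12 = 0.0111458; payment = 52,800 × 0.0111458 / (1 − (1+0.0111458)^−60) = $1,211.52.
Loan 2: monthly rate = 12.5%/12 = 0.0104167; payment = 52,800 × 0.0104167 / (1 − (1+0.0104167)^−60) = $1,187.89.
Over 24 months: Loan 1 costs 24 × $1,211.52 + $1,320.00 = $30,396.48; Loan 2 costs 24 × $1,187.89 + $264.00 = $28,773.36.
Loan 2 is cheaper by $30,396.48 − $28,773.36 = $1,623.12.

Loan 2 by $1,623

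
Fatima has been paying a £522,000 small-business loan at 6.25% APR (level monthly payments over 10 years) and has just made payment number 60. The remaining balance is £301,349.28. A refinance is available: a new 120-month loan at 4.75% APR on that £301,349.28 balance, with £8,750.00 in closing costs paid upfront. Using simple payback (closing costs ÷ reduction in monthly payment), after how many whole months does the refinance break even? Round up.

4 months

Current payment = 522,000 × 6.25%/12 / (1 − (1+0.0052083)^−120) = £5,861.02.
Refinanced payment = 301,349.28 × 0.0039583 / (1 − (1+0.0039583)^−120) = £3,159.58.
Monthly savings = £5,861.02 − £3,159.58 = £2,701.44.
Break-even = £8,750.00 / £2,701.44 = 3.24 → 4 months.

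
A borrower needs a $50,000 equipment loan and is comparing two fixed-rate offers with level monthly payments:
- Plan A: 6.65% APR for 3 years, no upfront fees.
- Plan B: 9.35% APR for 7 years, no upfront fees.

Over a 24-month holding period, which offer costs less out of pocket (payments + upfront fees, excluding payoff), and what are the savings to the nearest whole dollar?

Plan B by $17,340

Plan A: monthly rate = 6.65%/12 = 0.0055417; payment = 50,000 × 0.0055417 / (1 − (1+0.0055417)^−36) = $1,535.87.
Plan B: at 9.35% the monthly rate is 0.0077917, so the payment is 50,000 × 0.0077917 / (1 − 1.0077917^−84) = $813.36.
Over 24 months: Plan A costs 24 × $1,535.87 = $36,860.88; Plan B costs 24 × $813.36 = $19,520.64.
Plan B is cheaper by $36,860.88 − $19,520.64 = $17,340.24.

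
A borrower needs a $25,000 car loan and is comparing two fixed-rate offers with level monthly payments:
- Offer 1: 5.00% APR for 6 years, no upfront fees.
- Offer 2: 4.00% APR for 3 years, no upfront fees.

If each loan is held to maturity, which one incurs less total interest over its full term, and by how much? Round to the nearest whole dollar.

Offer 2 by $2,417

Offer 1: monthly rate = 5%/12 = 0.0041667; payment = 25,000 × 0.0041667 / (1 − (1+0.0041667)^−72) = $402.62.
Total interest on Offer 1 = 72 × $402.62 − $25,000 = $3,988.64.
Offer 2: monthly rate = 4%/12 = 0.0033333; payment = 25,000 × 0.0033333 / (1 − (1+0.0033333)^−36) = $738.10.
Total interest on Offer 2 = 36 × $738.10 − $25,000 = $1,571.60.
Offer 2 is lower by $2,417.04.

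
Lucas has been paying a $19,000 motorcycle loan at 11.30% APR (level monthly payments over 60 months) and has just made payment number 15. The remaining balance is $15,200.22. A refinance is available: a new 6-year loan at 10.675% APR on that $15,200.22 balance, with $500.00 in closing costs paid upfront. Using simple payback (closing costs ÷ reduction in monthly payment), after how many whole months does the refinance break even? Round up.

4 months

Current payment = 19,000 × 11.3%/12 / (1 − (1+0.0094167)^−60) = $415.95.
Refinanced payment = 15,200.22 × 0.0088958 / (1 − (1+0.0088958)^−72) = $286.80.
Monthly savings = $415.95 − $286.80 = $129.15.
Break-even = $500.00 / $129.15 = 3.87 → 4 months.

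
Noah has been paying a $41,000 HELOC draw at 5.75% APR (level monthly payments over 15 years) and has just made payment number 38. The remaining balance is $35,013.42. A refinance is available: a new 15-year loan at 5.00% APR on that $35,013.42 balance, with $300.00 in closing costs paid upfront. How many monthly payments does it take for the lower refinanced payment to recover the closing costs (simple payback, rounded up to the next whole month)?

Current payment = 41,000 × 5.75%/12 / (1 − (1+0.0047917)^−180) = $340.47.
Refinanced payment = 35,013.42 × 0.0041667 / (1 − (1+0.0041667)^−180) = $276.88.
Monthly savings = $340.47 − $276.88 = $63.59.
Break-even = $300.00 / $63.59 = 4.72 → 5 months.

5 months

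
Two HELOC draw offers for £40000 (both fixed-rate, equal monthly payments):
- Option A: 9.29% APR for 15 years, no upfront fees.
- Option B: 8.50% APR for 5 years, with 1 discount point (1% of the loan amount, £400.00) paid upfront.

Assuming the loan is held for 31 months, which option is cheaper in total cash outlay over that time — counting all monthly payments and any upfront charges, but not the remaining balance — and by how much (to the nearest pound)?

Option A by £13,049

Option A: at 9.29% the monthly rate is 0.0077417, so the payment is 40,000 × 0.0077417 / (1 − 1.0077417^−180) = £412.64.
Option B: at 8.50% the monthly rate is 0.0070833, so the payment is 40,000 × 0.0070833 / (1 − 1.0070833^−60) = £820.66.
Over 31 months: Option A costs 31 × £412.64 = £12,791.84; Option B costs 31 × £820.66 + £400.00 = £25,840.46.
Option A is cheaper by £25,840.46 − £12,791.84 = £13,048.62.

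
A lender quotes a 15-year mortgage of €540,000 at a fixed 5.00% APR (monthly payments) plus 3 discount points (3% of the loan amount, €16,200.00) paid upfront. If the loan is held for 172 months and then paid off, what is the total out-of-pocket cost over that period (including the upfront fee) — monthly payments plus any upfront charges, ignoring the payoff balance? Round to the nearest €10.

Monthly rate = 5%/12 = 0.0041667; payment = 540,000 × 0.0041667 / (1 − (1+0.0041667)^−180) = €4,270.29.
Total outlay = 172 × €4,270.29 + €16,200.00 = €750,689.88.

€750,690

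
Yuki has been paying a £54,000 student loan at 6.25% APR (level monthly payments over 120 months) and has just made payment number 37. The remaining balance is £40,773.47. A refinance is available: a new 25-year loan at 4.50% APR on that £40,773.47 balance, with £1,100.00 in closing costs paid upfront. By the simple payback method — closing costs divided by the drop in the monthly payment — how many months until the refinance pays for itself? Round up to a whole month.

3 months

Current payment = 54,000 × 6.25%/12 / (1 − (1+0.0052083)^−120) = £606.31.
Refinanced payment = 40,773.47 × 0.0037500 / (1 − (1+0.0037500)^−300) = £226.63.
Monthly savings = £606.31 − £226.63 = £379.68.
Break-even = £1,100.00 / £379.68 = 2.90 → 3 months.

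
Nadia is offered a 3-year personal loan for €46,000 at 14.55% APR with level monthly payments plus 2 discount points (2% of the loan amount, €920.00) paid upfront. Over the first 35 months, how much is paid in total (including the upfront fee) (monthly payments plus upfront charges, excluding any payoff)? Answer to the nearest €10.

€56,380

At 14.55% the monthly rate is 0.0121250, so the payment is 46,000 × 0.0121250 / (1 − 1.0121250^−36) = €1,584.49.
Total outlay = 35 × €1,584.49 + €920.00 = €56,377.15.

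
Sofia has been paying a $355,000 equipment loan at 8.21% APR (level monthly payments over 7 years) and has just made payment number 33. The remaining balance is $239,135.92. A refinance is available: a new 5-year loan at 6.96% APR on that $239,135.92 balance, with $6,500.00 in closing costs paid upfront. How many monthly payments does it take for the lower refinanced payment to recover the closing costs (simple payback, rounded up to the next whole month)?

8 months

Current payment = 355,000 × 8.21%/12 / (1 − (1+0.0068417)^−84) = $5,570.32.
Refinanced payment = 239,135.92 × 0.0058000 / (1 − (1+0.0058000)^−60) = $4,730.67.
Monthly savings = $5,570.32 − $4,730.67 = $839.65.
Break-even = $6,500.00 / $839.65 = 7.74 → 8 months.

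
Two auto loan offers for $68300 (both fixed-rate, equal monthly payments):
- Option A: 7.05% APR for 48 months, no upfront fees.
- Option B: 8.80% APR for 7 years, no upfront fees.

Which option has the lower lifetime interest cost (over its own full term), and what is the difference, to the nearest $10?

Option A by $13,140

Option A: monthly rate = 7.05%/12 = 0.0058750; payment = 68,300 × 0.0058750 / (1 − (1+0.0058750)^−48) = $1,637.11.
Total interest on Option A = 48 × $1,637.11 − $68,300 = $10,281.28.
Option B: monthly rate = 8.8%/12 = 0.0073333; payment = 68,300 × 0.0073333 / (1 − (1+0.0073333)^−84) = $1,091.96.
Total interest on Option B = 84 × $1,091.96 − $68,300 = $23,424.64.
Option A is lower by $13,143.36.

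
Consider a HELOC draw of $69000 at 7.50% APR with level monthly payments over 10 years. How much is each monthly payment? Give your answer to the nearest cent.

At 7.50% the monthly rate is 0.0062500, so the payment is 69,000 × 0.0062500 / (1 − 1.0062500^−120) = $819.04.

$819.04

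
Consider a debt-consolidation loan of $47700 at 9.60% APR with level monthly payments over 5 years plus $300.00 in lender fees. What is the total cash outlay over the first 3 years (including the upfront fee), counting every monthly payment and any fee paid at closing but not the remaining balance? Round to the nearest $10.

At 9.60% the monthly rate is 0.0080000, so the payment is 47,700 × 0.0080000 / (1 − 1.0080000^−60) = $1,004.12.
Total outlay = 36 × $1,004.12 + $300.00 = $36,448.32.

$36,450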